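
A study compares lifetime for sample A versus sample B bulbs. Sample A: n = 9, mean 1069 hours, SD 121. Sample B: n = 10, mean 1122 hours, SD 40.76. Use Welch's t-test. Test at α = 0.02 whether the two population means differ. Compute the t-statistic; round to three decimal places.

-1.252

Let group 1 = sample A, group 2 = sample B. H0: μ_1 = μ_2; H1: μ_1 ≠ μ_2 (Welch's two-sample t-test, two-sided).
t = (x̄_1 − x̄_2)/√(s_1²/n_1 + s_2²/n_2) = (1069 − 1122)/√(121²/9 + 40.76²/10) = -1.252
Welch–Satterthwaite df ≈ 9.63
Two-sided p-value ≈ 0.240
Since p ≈ 0.240 > α = 0.02, fail to reject H0; the evidence is not statistically significant.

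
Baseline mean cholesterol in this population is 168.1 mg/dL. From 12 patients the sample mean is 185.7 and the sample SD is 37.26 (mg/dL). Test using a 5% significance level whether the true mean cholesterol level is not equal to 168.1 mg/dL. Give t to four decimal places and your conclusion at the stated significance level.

H0: μ = 168.1; H1: μ ≠ 168.1 (one-sample t-test, two-sided).
t = (x̄ − μ₀)/(s/√n) = (185.7 − 168.1)/(37.26/√12) = 1.6363
df = n − 1 = 11
Two-sided p-value ≈ 0.130
Since p ≈ 0.130 > α = 0.05, fail to reject H0; the evidence is not statistically significant.

t = 1.6363; fail to reject H0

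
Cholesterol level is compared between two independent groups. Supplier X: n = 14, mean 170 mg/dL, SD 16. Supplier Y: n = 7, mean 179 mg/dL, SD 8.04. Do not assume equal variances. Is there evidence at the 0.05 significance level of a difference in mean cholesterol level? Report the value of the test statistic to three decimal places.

Let group 1 = supplier X, group 2 = supplier Y. H0: μ_1 = μ_2; H1: μ_1 ≠ μ_2 (Welch's two-sample t-test, two-sided).
t = (x̄_1 − x̄_2)/√(s_1²/n_1 + s_2²/n_2) = (170 − 179)/√(16²/14 + 8.04²/7) = -1.716
Welch–Satterthwaite df ≈ 18.97
Two-sided p-value ≈ 0.1025
Since p ≈ 0.1025 > α = 0.05, fail to reject H0; the data do not provide sufficient evidence against H0.

-1.716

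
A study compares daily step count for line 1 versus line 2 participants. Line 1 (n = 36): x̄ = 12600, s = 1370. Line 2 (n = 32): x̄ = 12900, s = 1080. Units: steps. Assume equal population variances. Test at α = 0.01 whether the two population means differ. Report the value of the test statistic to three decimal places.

Let group 1 = line 1, group 2 = line 2. H0: μ_1 = μ_2; H1: μ_1 ≠ μ_2 (two-sample pooled-variance t-test, two-sided).
s_p² = [(36−1)·1370² + (32−1)·1080²]/(36+32−2) = 1543180
t = (12600 − 12900)/√[1543180·(1/36 + 1/32)] = -0.994
df = n₁ + n₂ − 2 = 66
Two-sided p-value ≈ 0.324
Since p ≈ 0.324 > α = 0.01, fail to reject H0; the evidence is not statistically significant.

-0.994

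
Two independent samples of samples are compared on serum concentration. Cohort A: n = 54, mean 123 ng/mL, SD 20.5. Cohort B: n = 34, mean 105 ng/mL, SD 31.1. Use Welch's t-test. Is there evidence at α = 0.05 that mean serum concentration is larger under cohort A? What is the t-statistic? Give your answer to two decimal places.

Let group 1 = cohort A, group 2 = cohort B. H0: μ_1 = μ_2; H1: μ_1 > μ_2 (Welch's two-sample t-test, right-tailed).
t = (x̄_1 − x̄_2)/√(s_1²/n_1 + s_2²/n_2) = (123 − 105)/√(20.5²/54 + 31.1²/34) = 2.99
Welch–Satterthwaite df ≈ 51.14
p-value = P(T ≥ 2.99) ≈ 0.002
Since p ≈ 0.002 < α = 0.05, reject H0; the evidence is statistically significant.

2.99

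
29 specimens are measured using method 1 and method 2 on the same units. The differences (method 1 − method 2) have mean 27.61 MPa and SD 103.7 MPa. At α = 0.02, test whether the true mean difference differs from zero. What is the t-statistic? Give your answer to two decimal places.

1.43

H0: μ_d = 0; H1: μ_d ≠ 0 (paired t-test on the differences, two-sided).
t = d̄/(s_d/√n) = 27.61/(103.7/√29) = 1.43
df = n − 1 = 28
Two-sided p-value ≈ 0.1627
Since p ≈ 0.1627 > α = 0.02, fail to reject H0; the evidence is not statistically significant.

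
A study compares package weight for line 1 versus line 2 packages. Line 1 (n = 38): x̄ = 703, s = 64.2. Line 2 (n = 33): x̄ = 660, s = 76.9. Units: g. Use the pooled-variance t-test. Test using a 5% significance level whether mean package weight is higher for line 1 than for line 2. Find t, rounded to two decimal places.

2.57

Let group 1 = line 1, group 2 = line 2. H0: μ_1 = μ_2; H1: μ_1 > μ_2 (two-sample pooled-variance t-test, right-tailed).
s_p² = [(38−1)·64.2² + (33−1)·76.9²]/(38+33−2) = 4952.7
t = (703 − 660)/√[4952.7·(1/38 + 1/33)] = 2.57
df = n₁ + n₂ − 2 = 69
p-value = P(T ≥ 2.57) ≈ 0.006
Since p ≈ 0.006 < α = 0.05, reject H0; the data support H1.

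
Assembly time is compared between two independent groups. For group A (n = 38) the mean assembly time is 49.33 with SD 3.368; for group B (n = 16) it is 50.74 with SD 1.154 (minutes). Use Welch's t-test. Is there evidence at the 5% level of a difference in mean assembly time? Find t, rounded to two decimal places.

Let group 1 = group A, group 2 = group B. H0: μ_1 = μ_2; H1: μ_1 ≠ μ_2 (Welch's two-sample t-test, two-sided).
t = (x̄_1 − x̄_2)/√(s_1²/n_1 + s_2²/n_2) = (49.33 − 50.74)/√(3.368²/38 + 1.154²/16) = -2.28
Welch–Satterthwaite df ≈ 50.77
Two-sided p-value ≈ 0.0267
Since p ≈ 0.0267 < α = 0.05, reject H0; the data support H1.

-2.28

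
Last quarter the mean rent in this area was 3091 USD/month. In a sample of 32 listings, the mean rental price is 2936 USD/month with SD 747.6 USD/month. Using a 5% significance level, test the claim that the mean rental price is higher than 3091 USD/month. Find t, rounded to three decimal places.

-1.173

H0: μ = 3091; H1: μ > 3091 (one-sample t-test, right-tailed).
t = (x̄ − μ₀)/(s/√n) = (2936 − 3091)/(747.6/√32) = -1.173
df = n − 1 = 31
p-value = P(T ≥ -1.173) ≈ 0.8751
Since p ≈ 0.8751 > α = 0.05, fail to reject H0; the evidence is not statistically significant.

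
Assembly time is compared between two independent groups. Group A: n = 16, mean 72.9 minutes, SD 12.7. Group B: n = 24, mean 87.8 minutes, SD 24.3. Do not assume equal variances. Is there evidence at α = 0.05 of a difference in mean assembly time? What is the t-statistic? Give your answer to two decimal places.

Let group 1 = group A, group 2 = group B. H0: μ_1 = μ_2; H1: μ_1 ≠ μ_2 (Welch's two-sample t-test, two-sided).
t = (x̄_1 − x̄_2)/√(s_1²/n_1 + s_2²/n_2) = (72.9 − 87.8)/√(12.7²/16 + 24.3²/24) = -2.53
Welch–Satterthwaite df ≈ 36.35
Two-sided p-value ≈ 0.016
Since p ≈ 0.016 < α = 0.05, reject H0; the data support H1.

-2.53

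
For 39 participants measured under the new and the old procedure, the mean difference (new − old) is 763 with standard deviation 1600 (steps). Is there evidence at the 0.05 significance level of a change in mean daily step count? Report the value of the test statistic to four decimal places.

2.9781

H0: μ_d = 0; H1: μ_d ≠ 0 (paired t-test on the differences, two-sided).
t = d̄/(s_d/√n) = 763/(1600/√39) = 2.9781
df = n − 1 = 38
Two-sided p-value ≈ 0.005
Since p ≈ 0.005 < α = 0.05, reject H0; the evidence is statistically significant.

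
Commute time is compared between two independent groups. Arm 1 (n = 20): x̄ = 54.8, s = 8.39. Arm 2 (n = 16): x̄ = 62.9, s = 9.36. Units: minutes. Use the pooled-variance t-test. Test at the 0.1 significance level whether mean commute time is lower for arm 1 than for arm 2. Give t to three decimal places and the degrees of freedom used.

Let group 1 = arm 1, group 2 = arm 2. H0: μ_1 = μ_2; H1: μ_1 < μ_2 (two-sample pooled-variance t-test, left-tailed).
s_p² = [(20−1)·8.39² + (16−1)·9.36²]/(20+16−2) = 77.9881
t = (54.8 − 62.9)/√[77.9881·(1/20 + 1/16)] = -2.735
df = n₁ + n₂ − 2 = 34
p-value = P(T ≤ -2.735) ≈ 0.005
Since p ≈ 0.005 < α = 0.1, reject H0; the evidence is statistically significant.

t = -2.735, df = 34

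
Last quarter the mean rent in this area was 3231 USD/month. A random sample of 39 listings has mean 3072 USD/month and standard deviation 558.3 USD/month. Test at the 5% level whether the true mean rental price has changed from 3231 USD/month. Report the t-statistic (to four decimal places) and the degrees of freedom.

t = -1.7785, df = 38

H0: μ = 3231; H1: μ ≠ 3231 (one-sample t-test, two-sided).
t = (x̄ − μ₀)/(s/√n) = (3072 − 3231)/(558.3/√39) = -1.7785
df = n − 1 = 38
Two-sided p-value ≈ 0.0833
Since p ≈ 0.0833 > α = 0.05, fail to reject H0; the data do not provide sufficient evidence against H0.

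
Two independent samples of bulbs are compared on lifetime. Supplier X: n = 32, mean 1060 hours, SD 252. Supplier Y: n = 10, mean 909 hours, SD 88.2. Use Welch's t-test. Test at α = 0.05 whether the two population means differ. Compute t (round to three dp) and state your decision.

t = 2.873; reject H0

Let group 1 = supplier X, group 2 = supplier Y. H0: μ_1 = μ_2; H1: μ_1 ≠ μ_2 (Welch's two-sample t-test, two-sided).
t = (x̄_1 − x̄_2)/√(s_1²/n_1 + s_2²/n_2) = (1060 − 909)/√(252²/32 + 88.2²/10) = 2.873
Welch–Satterthwaite df ≈ 39.28
Two-sided p-value ≈ 0.0065
Since p ≈ 0.0065 < α = 0.05, reject H0; the evidence is statistically significant.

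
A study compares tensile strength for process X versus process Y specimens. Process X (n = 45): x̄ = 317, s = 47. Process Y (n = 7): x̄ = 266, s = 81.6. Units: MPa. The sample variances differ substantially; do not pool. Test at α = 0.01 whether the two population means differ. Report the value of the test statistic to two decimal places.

1.61

Let group 1 = process X, group 2 = process Y. H0: μ_1 = μ_2; H1: μ_1 ≠ μ_2 (Welch's two-sample t-test, two-sided).
t = (x̄_1 − x̄_2)/√(s_1²/n_1 + s_2²/n_2) = (317 − 266)/√(47²/45 + 81.6²/7) = 1.61
Welch–Satterthwaite df ≈ 6.63
Two-sided p-value ≈ 0.1533
Since p ≈ 0.1533 > α = 0.01, fail to reject H0; the evidence is not statistically significant.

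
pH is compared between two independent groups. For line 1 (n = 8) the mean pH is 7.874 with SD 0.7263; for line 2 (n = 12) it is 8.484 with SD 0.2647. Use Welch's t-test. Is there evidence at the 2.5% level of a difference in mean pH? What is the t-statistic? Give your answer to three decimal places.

Let group 1 = line 1, group 2 = line 2. H0: μ_1 = μ_2; H1: μ_1 ≠ μ_2 (Welch's two-sample t-test, two-sided).
t = (x̄_1 − x̄_2)/√(s_1²/n_1 + s_2²/n_2) = (7.874 − 8.484)/√(0.7263²/8 + 0.2647²/12) = -2.277
Welch–Satterthwaite df ≈ 8.25
Two-sided p-value ≈ 0.051
Since p ≈ 0.051 > α = 0.025, fail to reject H0; the data do not provide sufficient evidence against H0.

-2.277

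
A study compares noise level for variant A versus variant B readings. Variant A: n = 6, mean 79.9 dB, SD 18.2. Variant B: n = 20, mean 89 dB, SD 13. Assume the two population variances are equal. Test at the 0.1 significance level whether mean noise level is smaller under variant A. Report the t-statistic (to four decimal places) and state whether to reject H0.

Let group 1 = variant A, group 2 = variant B. H0: μ_1 = μ_2; H1: μ_1 < μ_2 (two-sample pooled-variance t-test, left-tailed).
s_p² = [(6−1)·18.2² + (20−1)·13²]/(6+20−2) = 202.8
t = (79.9 − 89)/√[202.8·(1/6 + 1/20)] = -1.3728
df = n₁ + n₂ − 2 = 24
p-value = P(T ≤ -1.3728) ≈ 0.0913
Since p ≈ 0.0913 < α = 0.1, reject H0; the evidence is statistically significant.

t = -1.3728; reject H0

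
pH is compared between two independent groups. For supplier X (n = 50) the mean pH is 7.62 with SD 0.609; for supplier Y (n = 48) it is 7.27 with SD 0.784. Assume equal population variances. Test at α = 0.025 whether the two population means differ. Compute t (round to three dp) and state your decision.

Let group 1 = supplier X, group 2 = supplier Y. H0: μ_1 = μ_2; H1: μ_1 ≠ μ_2 (two-sample pooled-variance t-test, two-sided).
s_p² = [(50−1)·0.609² + (48−1)·0.784²]/(50+48−2) = 0.490229
t = (7.62 − 7.27)/√[0.490229·(1/50 + 1/48)] = 2.474
df = n₁ + n₂ − 2 = 96
Two-sided p-value ≈ 0.015
Since p ≈ 0.015 < α = 0.025, reject H0; the evidence is statistically significant.

t = 2.474; reject H0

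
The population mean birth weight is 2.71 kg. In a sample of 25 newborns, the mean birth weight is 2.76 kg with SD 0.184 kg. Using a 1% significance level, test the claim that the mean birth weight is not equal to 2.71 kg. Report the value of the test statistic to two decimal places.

H0: μ = 2.71; H1: μ ≠ 2.71 (one-sample t-test, two-sided).
t = (x̄ − μ₀)/(s/√n) = (2.76 − 2.71)/(0.184/√25) = 1.36
df = n − 1 = 24
Two-sided p-value ≈ 0.1869
Since p ≈ 0.1869 > α = 0.01, fail to reject H0; the evidence is not statistically significant.

1.36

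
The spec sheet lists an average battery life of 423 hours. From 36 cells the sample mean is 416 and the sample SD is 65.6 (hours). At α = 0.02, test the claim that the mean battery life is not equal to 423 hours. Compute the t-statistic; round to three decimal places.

H0: μ = 423; H1: μ ≠ 423 (one-sample t-test, two-sided).
t = (x̄ − μ₀)/(s/√n) = (416 − 423)/(65.6/√36) = -0.640
df = n − 1 = 35
Two-sided p-value ≈ 0.5262
Since p ≈ 0.5262 > α = 0.02, fail to reject H0; the data do not provide sufficient evidence against H0.

-0.640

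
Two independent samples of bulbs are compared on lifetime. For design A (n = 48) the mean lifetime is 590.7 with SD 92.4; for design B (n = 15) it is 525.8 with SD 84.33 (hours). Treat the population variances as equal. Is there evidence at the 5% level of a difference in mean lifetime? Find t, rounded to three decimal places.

2.421

Let group 1 = design A, group 2 = design B. H0: μ_1 = μ_2; H1: μ_1 ≠ μ_2 (two-sample pooled-variance t-test, two-sided).
s_p² = [(48−1)·92.4² + (15−1)·84.33²]/(48+15−2) = 8210.43
t = (590.7 − 525.8)/√[8210.43·(1/48 + 1/15)] = 2.421
df = n₁ + n₂ − 2 = 61
Two-sided p-value ≈ 0.018
Since p ≈ 0.018 < α = 0.05, reject H0; the data support H1.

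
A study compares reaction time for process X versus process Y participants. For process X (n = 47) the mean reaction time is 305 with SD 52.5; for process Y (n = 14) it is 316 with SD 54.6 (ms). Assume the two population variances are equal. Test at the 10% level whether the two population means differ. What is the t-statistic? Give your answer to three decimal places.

Let group 1 = process X, group 2 = process Y. H0: μ_1 = μ_2; H1: μ_1 ≠ μ_2 (two-sample pooled-variance t-test, two-sided).
s_p² = [(47−1)·52.5² + (14−1)·54.6²]/(47+14−2) = 2805.81
t = (305 − 316)/√[2805.81·(1/47 + 1/14)] = -0.682
df = n₁ + n₂ − 2 = 59
Two-sided p-value ≈ 0.498
Since p ≈ 0.498 > α = 0.1, fail to reject H0; the evidence is not statistically significant.

-0.682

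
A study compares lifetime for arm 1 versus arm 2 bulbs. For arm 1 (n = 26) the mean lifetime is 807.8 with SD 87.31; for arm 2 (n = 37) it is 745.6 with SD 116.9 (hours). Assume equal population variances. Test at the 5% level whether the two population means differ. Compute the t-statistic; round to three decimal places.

2.298

Let group 1 = arm 1, group 2 = arm 2. H0: μ_1 = μ_2; H1: μ_1 ≠ μ_2 (two-sample pooled-variance t-test, two-sided).
s_p² = [(26−1)·87.31² + (37−1)·116.9²]/(26+37−2) = 11189.1
t = (807.8 − 745.6)/√[11189.1·(1/26 + 1/37)] = 2.298
df = n₁ + n₂ − 2 = 61
Two-sided p-value ≈ 0.0250
Since p ≈ 0.0250 < α = 0.05, reject H0; the data support H1.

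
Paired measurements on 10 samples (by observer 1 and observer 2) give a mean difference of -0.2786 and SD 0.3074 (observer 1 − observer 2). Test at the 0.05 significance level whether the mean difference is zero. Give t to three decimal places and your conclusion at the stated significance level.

H0: μ_d = 0; H1: μ_d ≠ 0 (paired t-test on the differences, two-sided).
t = d̄/(s_d/√n) = -0.2786/(0.3074/√10) = -2.866
df = n − 1 = 9
Two-sided p-value ≈ 0.019
Since p ≈ 0.019 < α = 0.05, reject H0; the data support H1.

t = -2.866; reject H0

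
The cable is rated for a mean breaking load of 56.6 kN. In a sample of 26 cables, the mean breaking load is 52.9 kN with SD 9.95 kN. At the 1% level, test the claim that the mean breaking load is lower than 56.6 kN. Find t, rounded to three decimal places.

H0: μ = 56.6; H1: μ < 56.6 (one-sample t-test, left-tailed).
t = (x̄ − μ₀)/(s/√n) = (52.9 − 56.6)/(9.95/√26) = -1.896
df = n − 1 = 25
p-value = P(T ≤ -1.896) ≈ 0.035
Since p ≈ 0.035 > α = 0.01, fail to reject H0; the data do not provide sufficient evidence against H0.

-1.896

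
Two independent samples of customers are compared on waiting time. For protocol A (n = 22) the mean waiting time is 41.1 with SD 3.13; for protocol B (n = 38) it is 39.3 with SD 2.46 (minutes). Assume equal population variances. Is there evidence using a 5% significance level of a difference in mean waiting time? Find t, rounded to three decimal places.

Let group 1 = protocol A, group 2 = protocol B. H0: μ_1 = μ_2; H1: μ_1 ≠ μ_2 (two-sample pooled-variance t-test, two-sided).
s_p² = [(22−1)·3.13² + (38−1)·2.46²]/(22+38−2) = 7.40766
t = (41.1 − 39.3)/√[7.40766·(1/22 + 1/38)] = 2.469
df = n₁ + n₂ − 2 = 58
Two-sided p-value ≈ 0.0165
Since p ≈ 0.0165 < α = 0.05, reject H0; the data support H1.

2.469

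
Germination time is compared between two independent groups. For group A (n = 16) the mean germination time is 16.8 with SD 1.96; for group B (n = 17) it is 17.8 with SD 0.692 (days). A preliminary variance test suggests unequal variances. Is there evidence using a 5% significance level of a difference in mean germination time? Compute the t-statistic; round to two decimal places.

Let group 1 = group A, group 2 = group B. H0: μ_1 = μ_2; H1: μ_1 ≠ μ_2 (Welch's two-sample t-test, two-sided).
t = (x̄_1 − x̄_2)/√(s_1²/n_1 + s_2²/n_2) = (16.8 − 17.8)/√(1.96²/16 + 0.692²/17) = -1.93
Welch–Satterthwaite df ≈ 18.49
Two-sided p-value ≈ 0.069
Since p ≈ 0.069 > α = 0.05, fail to reject H0; the evidence is not statistically significant.

-1.93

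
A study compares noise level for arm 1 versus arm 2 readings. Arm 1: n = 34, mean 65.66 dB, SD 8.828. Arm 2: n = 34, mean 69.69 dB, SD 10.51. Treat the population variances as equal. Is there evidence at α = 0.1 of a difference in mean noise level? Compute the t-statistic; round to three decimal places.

-1.712

Let group 1 = arm 1, group 2 = arm 2. H0: μ_1 = μ_2; H1: μ_1 ≠ μ_2 (two-sample pooled-variance t-test, two-sided).
s_p² = [(34−1)·8.828² + (34−1)·10.51²]/(34+34−2) = 94.1968
t = (65.66 − 69.69)/√[94.1968·(1/34 + 1/34)] = -1.712
df = n₁ + n₂ − 2 = 66
Two-sided p-value ≈ 0.0916
Since p ≈ 0.0916 < α = 0.1, reject H0; the data support H1.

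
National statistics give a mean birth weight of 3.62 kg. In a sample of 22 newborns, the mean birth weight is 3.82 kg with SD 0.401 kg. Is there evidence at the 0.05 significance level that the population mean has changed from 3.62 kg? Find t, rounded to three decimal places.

2.339

H0: μ = 3.62; H1: μ ≠ 3.62 (one-sample t-test, two-sided).
t = (x̄ − μ₀)/(s/√n) = (3.82 − 3.62)/(0.401/√22) = 2.339
df = n − 1 = 21
Two-sided p-value ≈ 0.029
Since p ≈ 0.029 < α = 0.05, reject H0; the evidence is statistically significant.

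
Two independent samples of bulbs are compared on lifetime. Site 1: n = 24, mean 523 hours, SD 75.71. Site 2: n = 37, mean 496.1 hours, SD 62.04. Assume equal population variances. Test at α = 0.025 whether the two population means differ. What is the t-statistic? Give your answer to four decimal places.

1.5161

Let group 1 = site 1, group 2 = site 2. H0: μ_1 = μ_2; H1: μ_1 ≠ μ_2 (two-sample pooled-variance t-test, two-sided).
s_p² = [(24−1)·75.71² + (37−1)·62.04²]/(24+37−2) = 4583.03
t = (523 − 496.1)/√[4583.03·(1/24 + 1/37)] = 1.5161
df = n₁ + n₂ − 2 = 59
Two-sided p-value ≈ 0.1348
Since p ≈ 0.1348 > α = 0.025, fail to reject H0; the evidence is not statistically significant.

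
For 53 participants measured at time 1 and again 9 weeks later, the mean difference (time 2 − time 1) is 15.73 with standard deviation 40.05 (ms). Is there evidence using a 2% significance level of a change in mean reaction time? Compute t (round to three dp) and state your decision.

t = 2.859; reject H0

H0: μ_d = 0; H1: μ_d ≠ 0 (paired t-test on the differences, two-sided).
t = d̄/(s_d/√n) = 15.73/(40.05/√53) = 2.859
df = n − 1 = 52
Two-sided p-value ≈ 0.0061
Since p ≈ 0.0061 < α = 0.02, reject H0; the evidence is statistically significant.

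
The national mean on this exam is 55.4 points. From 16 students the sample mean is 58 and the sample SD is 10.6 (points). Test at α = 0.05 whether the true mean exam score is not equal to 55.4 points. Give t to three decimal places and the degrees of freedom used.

H0: μ = 55.4; H1: μ ≠ 55.4 (one-sample t-test, two-sided).
t = (x̄ − μ₀)/(s/√n) = (58 − 55.4)/(10.6/√16) = 0.981
df = n − 1 = 15
Two-sided p-value ≈ 0.3421
Since p ≈ 0.3421 > α = 0.05, fail to reject H0; the evidence is not statistically significant.

t = 0.981, df = 15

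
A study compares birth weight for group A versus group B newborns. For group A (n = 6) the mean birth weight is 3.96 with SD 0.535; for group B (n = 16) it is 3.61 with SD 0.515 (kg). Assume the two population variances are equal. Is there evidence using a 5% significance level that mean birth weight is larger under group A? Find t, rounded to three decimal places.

1.406

Let group 1 = group A, group 2 = group B. H0: μ_1 = μ_2; H1: μ_1 > μ_2 (two-sample pooled-variance t-test, right-tailed).
s_p² = [(6−1)·0.535² + (16−1)·0.515²]/(6+16−2) = 0.270475
t = (3.96 − 3.61)/√[0.270475·(1/6 + 1/16)] = 1.406
df = n₁ + n₂ − 2 = 20
p-value = P(T ≥ 1.406) ≈ 0.088
Since p ≈ 0.088 > α = 0.05, fail to reject H0; the evidence is not statistically significant.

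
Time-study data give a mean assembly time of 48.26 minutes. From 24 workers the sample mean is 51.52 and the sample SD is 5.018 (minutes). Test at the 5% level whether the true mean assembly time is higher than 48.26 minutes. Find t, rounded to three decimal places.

H0: μ = 48.26; H1: μ > 48.26 (one-sample t-test, right-tailed).
t = (x̄ − μ₀)/(s/√n) = (51.52 − 48.26)/(5.018/√24) = 3.183
df = n − 1 = 23
p-value = P(T ≥ 3.183) ≈ 0.0021
Since p ≈ 0.0021 < α = 0.05, reject H0; the data support H1.

3.183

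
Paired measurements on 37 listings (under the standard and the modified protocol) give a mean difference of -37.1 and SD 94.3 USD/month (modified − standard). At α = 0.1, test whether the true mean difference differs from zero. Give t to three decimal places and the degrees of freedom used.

H0: μ_d = 0; H1: μ_d ≠ 0 (paired t-test on the differences, two-sided).
t = d̄/(s_d/√n) = -37.1/(94.3/√37) = -2.393
df = n − 1 = 36
Two-sided p-value ≈ 0.022
Since p ≈ 0.022 < α = 0.1, reject H0; the evidence is statistically significant.

t = -2.393, df = 36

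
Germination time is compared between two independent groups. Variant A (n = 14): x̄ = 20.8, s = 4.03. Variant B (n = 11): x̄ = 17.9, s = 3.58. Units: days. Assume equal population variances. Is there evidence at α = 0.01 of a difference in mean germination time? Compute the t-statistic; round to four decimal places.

1.8740

Let group 1 = variant A, group 2 = variant B. H0: μ_1 = μ_2; H1: μ_1 ≠ μ_2 (two-sample pooled-variance t-test, two-sided).
s_p² = [(14−1)·4.03² + (11−1)·3.58²]/(14+11−2) = 14.752
t = (20.8 − 17.9)/√[14.752·(1/14 + 1/11)] = 1.8740
df = n₁ + n₂ − 2 = 23
Two-sided p-value ≈ 0.074
Since p ≈ 0.074 > α = 0.01, fail to reject H0; the evidence is not statistically significant.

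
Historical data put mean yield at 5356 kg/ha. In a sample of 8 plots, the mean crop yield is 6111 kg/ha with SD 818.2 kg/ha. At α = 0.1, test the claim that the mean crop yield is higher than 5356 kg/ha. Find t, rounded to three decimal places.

2.610

H0: μ = 5356; H1: μ > 5356 (one-sample t-test, right-tailed).
t = (x̄ − μ₀)/(s/√n) = (6111 − 5356)/(818.2/√8) = 2.610
df = n − 1 = 7
p-value = P(T ≥ 2.610) ≈ 0.0175
Since p ≈ 0.0175 < α = 0.1, reject H0; the evidence is statistically significant.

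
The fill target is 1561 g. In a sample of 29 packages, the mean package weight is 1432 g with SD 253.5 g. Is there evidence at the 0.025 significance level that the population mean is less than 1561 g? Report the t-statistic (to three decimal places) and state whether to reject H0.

H0: μ = 1561; H1: μ < 1561 (one-sample t-test, left-tailed).
t = (x̄ − μ₀)/(s/√n) = (1432 − 1561)/(253.5/√29) = -2.740
df = n − 1 = 28
p-value = P(T ≤ -2.740) ≈ 0.0053
Since p ≈ 0.0053 < α = 0.025, reject H0; the evidence is statistically significant.

t = -2.740; reject H0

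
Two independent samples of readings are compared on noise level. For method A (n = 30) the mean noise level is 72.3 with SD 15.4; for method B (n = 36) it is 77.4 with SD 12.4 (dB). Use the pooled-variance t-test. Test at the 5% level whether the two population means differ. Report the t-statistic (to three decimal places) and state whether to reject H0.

t = -1.491; fail to reject H0

Let group 1 = method A, group 2 = method B. H0: μ_1 = μ_2; H1: μ_1 ≠ μ_2 (two-sample pooled-variance t-test, two-sided).
s_p² = [(30−1)·15.4² + (36−1)·12.4²]/(30+36−2) = 191.551
t = (72.3 − 77.4)/√[191.551·(1/30 + 1/36)] = -1.491
df = n₁ + n₂ − 2 = 64
Two-sided p-value ≈ 0.1410
Since p ≈ 0.1410 > α = 0.05, fail to reject H0; the data do not provide sufficient evidence against H0.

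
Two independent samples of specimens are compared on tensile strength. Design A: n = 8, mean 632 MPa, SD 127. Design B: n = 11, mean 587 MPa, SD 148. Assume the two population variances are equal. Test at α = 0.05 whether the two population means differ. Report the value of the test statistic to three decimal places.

Let group 1 = design A, group 2 = design B. H0: μ_1 = μ_2; H1: μ_1 ≠ μ_2 (two-sample pooled-variance t-test, two-sided).
s_p² = [(8−1)·127² + (11−1)·148²]/(8+11−2) = 19526.1
t = (632 − 587)/√[19526.1·(1/8 + 1/11)] = 0.693
df = n₁ + n₂ − 2 = 17
Two-sided p-value ≈ 0.498
Since p ≈ 0.498 > α = 0.05, fail to reject H0; the evidence is not statistically significant.

0.693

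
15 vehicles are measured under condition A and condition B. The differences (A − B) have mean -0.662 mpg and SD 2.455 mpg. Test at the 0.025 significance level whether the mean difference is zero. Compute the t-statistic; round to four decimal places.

H0: μ_d = 0; H1: μ_d ≠ 0 (paired t-test on the differences, two-sided).
t = d̄/(s_d/√n) = -0.662/(2.455/√15) = -1.0444
df = n − 1 = 14
Two-sided p-value ≈ 0.314
Since p ≈ 0.314 > α = 0.025, fail to reject H0; the data do not provide sufficient evidence against H0.

-1.0444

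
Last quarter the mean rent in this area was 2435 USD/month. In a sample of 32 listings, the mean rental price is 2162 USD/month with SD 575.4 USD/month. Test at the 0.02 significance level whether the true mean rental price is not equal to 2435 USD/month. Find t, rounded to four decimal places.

H0: μ = 2435; H1: μ ≠ 2435 (one-sample t-test, two-sided).
t = (x̄ − μ₀)/(s/√n) = (2162 − 2435)/(575.4/√32) = -2.6839
df = n − 1 = 31
Two-sided p-value ≈ 0.012
Since p ≈ 0.012 < α = 0.02, reject H0; the data support H1.

-2.6839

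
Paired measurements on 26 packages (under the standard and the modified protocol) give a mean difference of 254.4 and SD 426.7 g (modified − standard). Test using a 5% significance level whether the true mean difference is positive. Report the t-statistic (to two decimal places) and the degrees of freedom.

H0: μ_d = 0; H1: μ_d > 0 (paired t-test on the differences, right-tailed).
t = d̄/(s_d/√n) = 254.4/(426.7/√26) = 3.04
df = n − 1 = 25
p-value = P(T ≥ 3.04) ≈ 0.0027
Since p ≈ 0.0027 < α = 0.05, reject H0; the evidence is statistically significant.

t = 3.04, df = 25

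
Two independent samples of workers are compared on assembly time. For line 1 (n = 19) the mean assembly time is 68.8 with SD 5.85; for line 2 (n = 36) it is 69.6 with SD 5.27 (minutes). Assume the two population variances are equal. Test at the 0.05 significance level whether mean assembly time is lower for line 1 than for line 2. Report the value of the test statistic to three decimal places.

-0.515

Let group 1 = line 1, group 2 = line 2. H0: μ_1 = μ_2; H1: μ_1 < μ_2 (two-sample pooled-variance t-test, left-tailed).
s_p² = [(19−1)·5.85² + (36−1)·5.27²]/(19+36−2) = 29.9633
t = (68.8 − 69.6)/√[29.9633·(1/19 + 1/36)] = -0.515
df = n₁ + n₂ − 2 = 53
p-value = P(T ≤ -0.515) ≈ 0.304
Since p ≈ 0.304 > α = 0.05, fail to reject H0; the evidence is not statistically significant.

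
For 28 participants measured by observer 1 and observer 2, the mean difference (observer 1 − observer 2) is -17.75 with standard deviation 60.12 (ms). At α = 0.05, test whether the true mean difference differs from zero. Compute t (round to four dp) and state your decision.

t = -1.5623; fail to reject H0

H0: μ_d = 0; H1: μ_d ≠ 0 (paired t-test on the differences, two-sided).
t = d̄/(s_d/√n) = -17.75/(60.12/√28) = -1.5623
df = n − 1 = 27
Two-sided p-value ≈ 0.130
Since p ≈ 0.130 > α = 0.05, fail to reject H0; the evidence is not statistically significant.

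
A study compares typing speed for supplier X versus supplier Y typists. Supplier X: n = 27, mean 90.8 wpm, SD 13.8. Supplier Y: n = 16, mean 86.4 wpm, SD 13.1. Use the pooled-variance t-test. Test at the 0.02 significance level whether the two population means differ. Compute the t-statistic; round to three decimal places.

Let group 1 = supplier X, group 2 = supplier Y. H0: μ_1 = μ_2; H1: μ_1 ≠ μ_2 (two-sample pooled-variance t-test, two-sided).
s_p² = [(27−1)·13.8² + (16−1)·13.1²]/(27+16−2) = 183.551
t = (90.8 − 86.4)/√[183.551·(1/27 + 1/16)] = 1.029
df = n₁ + n₂ − 2 = 41
Two-sided p-value ≈ 0.3093
Since p ≈ 0.3093 > α = 0.02, fail to reject H0; the data do not provide sufficient evidence against H0.

1.029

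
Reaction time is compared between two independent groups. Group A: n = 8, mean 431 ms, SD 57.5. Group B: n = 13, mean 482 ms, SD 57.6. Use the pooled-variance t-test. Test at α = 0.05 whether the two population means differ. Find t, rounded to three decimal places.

-1.972

Let group 1 = group A, group 2 = group B. H0: μ_1 = μ_2; H1: μ_1 ≠ μ_2 (two-sample pooled-variance t-test, two-sided).
s_p² = [(8−1)·57.5² + (13−1)·57.6²]/(8+13−2) = 3313.52
t = (431 − 482)/√[3313.52·(1/8 + 1/13)] = -1.972
df = n₁ + n₂ − 2 = 19
Two-sided p-value ≈ 0.0634
Since p ≈ 0.0634 > α = 0.05, fail to reject H0; the data do not provide sufficient evidence against H0.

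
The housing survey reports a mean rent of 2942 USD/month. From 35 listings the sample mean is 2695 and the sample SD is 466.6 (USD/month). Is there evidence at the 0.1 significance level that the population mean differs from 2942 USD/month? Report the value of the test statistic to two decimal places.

H0: μ = 2942; H1: μ ≠ 2942 (one-sample t-test, two-sided).
t = (x̄ − μ₀)/(s/√n) = (2695 − 2942)/(466.6/√35) = -3.13
df = n − 1 = 34
Two-sided p-value ≈ 0.004
Since p ≈ 0.004 < α = 0.1, reject H0; the evidence is statistically significant.

-3.13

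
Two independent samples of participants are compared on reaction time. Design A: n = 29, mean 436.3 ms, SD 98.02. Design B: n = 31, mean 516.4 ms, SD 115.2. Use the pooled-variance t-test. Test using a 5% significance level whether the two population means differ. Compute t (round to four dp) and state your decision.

t = -2.8909; reject H0

Let group 1 = design A, group 2 = design B. H0: μ_1 = μ_2; H1: μ_1 ≠ μ_2 (two-sample pooled-variance t-test, two-sided).
s_p² = [(29−1)·98.02² + (31−1)·115.2²]/(29+31−2) = 11502.6
t = (436.3 − 516.4)/√[11502.6·(1/29 + 1/31)] = -2.8909
df = n₁ + n₂ − 2 = 58
Two-sided p-value ≈ 0.005
Since p ≈ 0.005 < α = 0.05, reject H0; the evidence is statistically significant.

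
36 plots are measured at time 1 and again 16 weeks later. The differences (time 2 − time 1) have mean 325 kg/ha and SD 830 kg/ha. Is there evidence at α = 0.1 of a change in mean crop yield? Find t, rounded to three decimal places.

H0: μ_d = 0; H1: μ_d ≠ 0 (paired t-test on the differences, two-sided).
t = d̄/(s_d/√n) = 325/(830/√36) = 2.349
df = n − 1 = 35
Two-sided p-value ≈ 0.0246
Since p ≈ 0.0246 < α = 0.1, reject H0; the data support H1.

2.349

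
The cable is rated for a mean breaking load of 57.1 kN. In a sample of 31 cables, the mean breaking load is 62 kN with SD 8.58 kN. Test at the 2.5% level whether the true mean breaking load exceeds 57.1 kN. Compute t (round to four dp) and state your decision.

H0: μ = 57.1; H1: μ > 57.1 (one-sample t-test, right-tailed).
t = (x̄ − μ₀)/(s/√n) = (62 − 57.1)/(8.58/√31) = 3.1797
df = n − 1 = 30
p-value = P(T ≥ 3.1797) ≈ 0.0017
Since p ≈ 0.0017 < α = 0.025, reject H0; the evidence is statistically significant.

t = 3.1797; reject H0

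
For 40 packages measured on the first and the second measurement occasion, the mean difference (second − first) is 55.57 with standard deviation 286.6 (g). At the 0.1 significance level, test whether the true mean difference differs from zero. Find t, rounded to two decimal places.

1.23

H0: μ_d = 0; H1: μ_d ≠ 0 (paired t-test on the differences, two-sided).
t = d̄/(s_d/√n) = 55.57/(286.6/√40) = 1.23
df = n − 1 = 39
Two-sided p-value ≈ 0.2274
Since p ≈ 0.2274 > α = 0.1, fail to reject H0; the evidence is not statistically significant.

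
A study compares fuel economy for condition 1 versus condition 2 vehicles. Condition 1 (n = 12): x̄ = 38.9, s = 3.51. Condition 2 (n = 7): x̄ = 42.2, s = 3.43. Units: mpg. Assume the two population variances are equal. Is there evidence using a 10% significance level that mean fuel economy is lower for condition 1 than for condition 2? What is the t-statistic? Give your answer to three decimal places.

-1.993

Let group 1 = condition 1, group 2 = condition 2. H0: μ_1 = μ_2; H1: μ_1 < μ_2 (two-sample pooled-variance t-test, left-tailed).
s_p² = [(12−1)·3.51² + (7−1)·3.43²]/(12+7−2) = 12.1241
t = (38.9 − 42.2)/√[12.1241·(1/12 + 1/7)] = -1.993
df = n₁ + n₂ − 2 = 17
p-value = P(T ≤ -1.993) ≈ 0.0313
Since p ≈ 0.0313 < α = 0.1, reject H0; the data support H1.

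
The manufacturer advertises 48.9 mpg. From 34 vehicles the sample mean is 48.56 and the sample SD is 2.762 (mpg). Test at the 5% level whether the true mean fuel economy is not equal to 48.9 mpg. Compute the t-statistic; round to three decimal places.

-0.718

H0: μ = 48.9; H1: μ ≠ 48.9 (one-sample t-test, two-sided).
t = (x̄ − μ₀)/(s/√n) = (48.56 − 48.9)/(2.762/√34) = -0.718
df = n − 1 = 33
Two-sided p-value ≈ 0.478
Since p ≈ 0.478 > α = 0.05, fail to reject H0; the data do not provide sufficient evidence against H0.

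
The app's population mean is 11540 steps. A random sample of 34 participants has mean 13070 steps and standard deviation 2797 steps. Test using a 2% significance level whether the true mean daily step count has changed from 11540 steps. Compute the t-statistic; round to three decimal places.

H0: μ = 11540; H1: μ ≠ 11540 (one-sample t-test, two-sided).
t = (x̄ − μ₀)/(s/√n) = (13070 − 11540)/(2797/√34) = 3.190
df = n − 1 = 33
Two-sided p-value ≈ 0.0031
Since p ≈ 0.0031 < α = 0.02, reject H0; the evidence is statistically significant.

3.190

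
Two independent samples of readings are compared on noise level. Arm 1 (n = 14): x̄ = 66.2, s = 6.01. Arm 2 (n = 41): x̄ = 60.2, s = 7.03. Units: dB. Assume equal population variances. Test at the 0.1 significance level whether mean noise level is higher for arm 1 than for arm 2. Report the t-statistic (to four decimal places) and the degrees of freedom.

t = 2.8530, df = 53

Let group 1 = arm 1, group 2 = arm 2. H0: μ_1 = μ_2; H1: μ_1 > μ_2 (two-sample pooled-variance t-test, right-tailed).
s_p² = [(14−1)·6.01² + (41−1)·7.03²]/(14+41−2) = 46.1584
t = (66.2 − 60.2)/√[46.1584·(1/14 + 1/41)] = 2.8530
df = n₁ + n₂ − 2 = 53
p-value = P(T ≥ 2.8530) ≈ 0.0031
Since p ≈ 0.0031 < α = 0.1, reject H0; the data support H1.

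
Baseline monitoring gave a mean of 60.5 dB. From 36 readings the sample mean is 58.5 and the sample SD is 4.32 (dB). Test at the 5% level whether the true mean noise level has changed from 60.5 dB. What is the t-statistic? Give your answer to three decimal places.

H0: μ = 60.5; H1: μ ≠ 60.5 (one-sample t-test, two-sided).
t = (x̄ − μ₀)/(s/√n) = (58.5 − 60.5)/(4.32/√36) = -2.778
df = n − 1 = 35
Two-sided p-value ≈ 0.0087
Since p ≈ 0.0087 < α = 0.05, reject H0; the data support H1.

-2.778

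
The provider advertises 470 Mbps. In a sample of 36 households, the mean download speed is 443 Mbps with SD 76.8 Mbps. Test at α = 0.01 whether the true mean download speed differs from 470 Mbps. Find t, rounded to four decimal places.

-2.1094

H0: μ = 470; H1: μ ≠ 470 (one-sample t-test, two-sided).
t = (x̄ − μ₀)/(s/√n) = (443 − 470)/(76.8/√36) = -2.1094
df = n − 1 = 35
Two-sided p-value ≈ 0.0421
Since p ≈ 0.0421 > α = 0.01, fail to reject H0; the evidence is not statistically significant.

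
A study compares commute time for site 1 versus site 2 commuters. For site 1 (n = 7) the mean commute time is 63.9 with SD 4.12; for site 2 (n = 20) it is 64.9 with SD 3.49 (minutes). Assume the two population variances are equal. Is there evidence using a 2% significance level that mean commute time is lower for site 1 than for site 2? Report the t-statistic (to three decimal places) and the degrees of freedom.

Let group 1 = site 1, group 2 = site 2. H0: μ_1 = μ_2; H1: μ_1 < μ_2 (two-sample pooled-variance t-test, left-tailed).
s_p² = [(7−1)·4.12² + (20−1)·3.49²]/(7+20−2) = 13.3307
t = (63.9 − 64.9)/√[13.3307·(1/7 + 1/20)] = -0.624
df = n₁ + n₂ − 2 = 25
p-value = P(T ≤ -0.624) ≈ 0.269
Since p ≈ 0.269 > α = 0.02, fail to reject H0; the data do not provide sufficient evidence against H0.

t = -0.624, df = 25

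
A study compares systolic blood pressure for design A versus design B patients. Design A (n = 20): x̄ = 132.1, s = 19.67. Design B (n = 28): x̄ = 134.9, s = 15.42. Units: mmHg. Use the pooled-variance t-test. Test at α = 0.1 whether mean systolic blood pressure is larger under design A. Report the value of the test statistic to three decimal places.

-0.553

Let group 1 = design A, group 2 = design B. H0: μ_1 = μ_2; H1: μ_1 > μ_2 (two-sample pooled-variance t-test, right-tailed).
s_p² = [(20−1)·19.67² + (28−1)·15.42²]/(20+28−2) = 299.375
t = (132.1 − 134.9)/√[299.375·(1/20 + 1/28)] = -0.553
df = n₁ + n₂ − 2 = 46
p-value = P(T ≥ -0.553) ≈ 0.708
Since p ≈ 0.708 > α = 0.1, fail to reject H0; the evidence is not statistically significant.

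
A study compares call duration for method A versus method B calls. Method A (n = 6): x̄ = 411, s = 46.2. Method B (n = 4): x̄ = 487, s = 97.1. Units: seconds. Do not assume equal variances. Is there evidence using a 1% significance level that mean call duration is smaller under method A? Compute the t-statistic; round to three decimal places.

-1.459

Let group 1 = method A, group 2 = method B. H0: μ_1 = μ_2; H1: μ_1 < μ_2 (Welch's two-sample t-test, left-tailed).
t = (x̄_1 − x̄_2)/√(s_1²/n_1 + s_2²/n_2) = (411 − 487)/√(46.2²/6 + 97.1²/4) = -1.459
Welch–Satterthwaite df ≈ 3.92
p-value = P(T ≤ -1.459) ≈ 0.110
Since p ≈ 0.110 > α = 0.01, fail to reject H0; the evidence is not statistically significant.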